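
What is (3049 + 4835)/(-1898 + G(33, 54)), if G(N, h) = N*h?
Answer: -1971/29 ≈ -67.966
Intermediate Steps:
(3049 + 4835)/(-1898 + G(33, 54)) = (3049 + 4835)/(-1898 + 33*54) = 7884/(-1898 + 1782) = 7884/(-116) = 7884*(-1/116) = -1971/29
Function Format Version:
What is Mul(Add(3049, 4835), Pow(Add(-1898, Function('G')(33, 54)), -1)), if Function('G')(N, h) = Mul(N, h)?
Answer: Rational(-1971, 29) ≈ -67.966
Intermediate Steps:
Mul(Add(3049, 4835), Pow(Add(-1898, Function('G')(33, 54)), -1)) = Mul(Add(3049, 4835), Pow(Add(-1898, Mul(33, 54)), -1)) = Mul(7884, Pow(Add(-1898, 1782), -1)) = Mul(7884, Pow(-116, -1)) = Mul(7884, Rational(-1, 116)) = Rational(-1971, 29)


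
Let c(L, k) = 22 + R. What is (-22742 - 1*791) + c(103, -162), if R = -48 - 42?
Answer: -23601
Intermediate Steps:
R = -90
c(L, k) = -68 (c(L, k) = 22 - 90 = -68)
(-22742 - 1*791) + c(103, -162) = (-22742 - 1*791) - 68 = (-22742 - 791) - 68 = -23533 - 68 = -23601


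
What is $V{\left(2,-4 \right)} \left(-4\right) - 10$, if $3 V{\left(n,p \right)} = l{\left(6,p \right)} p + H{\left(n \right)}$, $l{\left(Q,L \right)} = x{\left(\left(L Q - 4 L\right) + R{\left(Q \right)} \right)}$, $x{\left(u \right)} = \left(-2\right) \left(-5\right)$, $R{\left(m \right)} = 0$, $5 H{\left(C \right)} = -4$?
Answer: $\frac{222}{5} \approx 44.4$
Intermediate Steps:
$H{\left(C \right)} = - \frac{4}{5}$ ($H{\left(C \right)} = \frac{1}{5} \left(-4\right) = - \frac{4}{5}$)
$x{\left(u \right)} = 10$
$l{\left(Q,L \right)} = 10$
$V{\left(n,p \right)} = - \frac{4}{15} + \frac{10 p}{3}$ ($V{\left(n,p \right)} = \frac{10 p - \frac{4}{5}}{3} = \frac{- \frac{4}{5} + 10 p}{3} = - \frac{4}{15} + \frac{10 p}{3}$)
$V{\left(2,-4 \right)} \left(-4\right) - 10 = \left(- \frac{4}{15} + \frac{10}{3} \left(-4\right)\right) \left(-4\right) - 10 = \left(- \frac{4}{15} - \frac{40}{3}\right) \left(-4\right) - 10 = \left(- \frac{68}{5}\right) \left(-4\right) - 10 = \frac{272}{5} - 10 = \frac{222}{5}$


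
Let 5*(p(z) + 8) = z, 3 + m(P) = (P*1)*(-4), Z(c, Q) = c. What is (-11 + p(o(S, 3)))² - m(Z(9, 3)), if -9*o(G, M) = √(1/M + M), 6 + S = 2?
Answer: 486002/1215 + 38*√30/135 ≈ 401.54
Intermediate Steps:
S = -4 (S = -6 + 2 = -4)
o(G, M) = -√(M + 1/M)/9 (o(G, M) = -√(1/M + M)/9 = -√(M + 1/M)/9)
m(P) = -3 - 4*P (m(P) = -3 + (P*1)*(-4) = -3 + P*(-4) = -3 - 4*P)
p(z) = -8 + z/5
(-11 + p(o(S, 3)))² - m(Z(9, 3)) = (-11 + (-8 + (-√(3 + 1/3)/9)/5))² - (-3 - 4*9) = (-11 + (-8 + (-√(3 + ⅓)/9)/5))² - (-3 - 36) = (-11 + (-8 + (-√30/27)/5))² - 1*(-39) = (-11 + (-8 + (-√30/27)/5))² + 39 = (-11 + (-8 - √30/135))² + 39 = (-19 - √30/135)² + 39 = 39 + (-19 - √30/135)²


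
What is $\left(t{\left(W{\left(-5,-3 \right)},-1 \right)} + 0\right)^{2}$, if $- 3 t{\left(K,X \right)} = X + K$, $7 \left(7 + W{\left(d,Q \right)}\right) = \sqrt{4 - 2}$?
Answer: $\frac{\left(-56 + \sqrt{2}\right)^{2}}{441} \approx 6.7565$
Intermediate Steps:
$W{\left(d,Q \right)} = -7 + \frac{\sqrt{2}}{7}$ ($W{\left(d,Q \right)} = -7 + \frac{\sqrt{4 - 2}}{7} = -7 + \frac{\sqrt{2}}{7}$)
$t{\left(K,X \right)} = - \frac{K}{3} - \frac{X}{3}$ ($t{\left(K,X \right)} = - \frac{X + K}{3} = - \frac{K + X}{3} = - \frac{K}{3} - \frac{X}{3}$)
$\left(t{\left(W{\left(-5,-3 \right)},-1 \right)} + 0\right)^{2} = \left(\left(- \frac{-7 + \frac{\sqrt{2}}{7}}{3} - - \frac{1}{3}\right) + 0\right)^{2} = \left(\left(\left(\frac{7}{3} - \frac{\sqrt{2}}{21}\right) + \frac{1}{3}\right) + 0\right)^{2} = \left(\left(\frac{8}{3} - \frac{\sqrt{2}}{21}\right) + 0\right)^{2} = \left(\frac{8}{3} - \frac{\sqrt{2}}{21}\right)^{2}$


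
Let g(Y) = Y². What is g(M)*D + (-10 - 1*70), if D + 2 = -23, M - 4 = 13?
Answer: -7305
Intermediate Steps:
M = 17 (M = 4 + 13 = 17)
D = -25 (D = -2 - 23 = -25)
g(M)*D + (-10 - 1*70) = 17²*(-25) + (-10 - 1*70) = 289*(-25) + (-10 - 70) = -7225 - 80 = -7305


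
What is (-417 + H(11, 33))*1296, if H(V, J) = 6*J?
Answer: -283824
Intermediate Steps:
(-417 + H(11, 33))*1296 = (-417 + 6*33)*1296 = (-417 + 198)*1296 = -219*1296 = -283824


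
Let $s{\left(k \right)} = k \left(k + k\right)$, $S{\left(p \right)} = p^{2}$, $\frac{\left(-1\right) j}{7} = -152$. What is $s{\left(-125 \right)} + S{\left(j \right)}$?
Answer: $1163346$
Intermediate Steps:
$j = 1064$ ($j = \left(-7\right) \left(-152\right) = 1064$)
$s{\left(k \right)} = 2 k^{2}$ ($s{\left(k \right)} = k 2 k = 2 k^{2}$)
$s{\left(-125 \right)} + S{\left(j \right)} = 2 \left(-125\right)^{2} + 1064^{2} = 2 \cdot 15625 + 1132096 = 31250 + 1132096 = 1163346$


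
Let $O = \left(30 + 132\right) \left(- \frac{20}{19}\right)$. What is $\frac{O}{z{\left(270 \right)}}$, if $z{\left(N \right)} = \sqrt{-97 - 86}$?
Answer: $\frac{1080 i \sqrt{183}}{1159} \approx 12.606 i$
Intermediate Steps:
$z{\left(N \right)} = i \sqrt{183}$ ($z{\left(N \right)} = \sqrt{-183} = i \sqrt{183}$)
$O = - \frac{3240}{19}$ ($O = 162 \left(\left(-20\right) \frac{1}{19}\right) = 162 \left(- \frac{20}{19}\right) = - \frac{3240}{19} \approx -170.53$)
$\frac{O}{z{\left(270 \right)}} = - \frac{3240}{19 i \sqrt{183}} = - \frac{3240 \left(- \frac{i \sqrt{183}}{183}\right)}{19} = \frac{1080 i \sqrt{183}}{1159}$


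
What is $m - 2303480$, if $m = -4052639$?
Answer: $-6356119$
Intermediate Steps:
$m - 2303480 = -4052639 - 2303480 = -6356119$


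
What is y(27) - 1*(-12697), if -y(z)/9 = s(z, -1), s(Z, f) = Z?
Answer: 12454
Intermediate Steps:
y(z) = -9*z
y(27) - 1*(-12697) = -9*27 - 1*(-12697) = -243 + 12697 = 12454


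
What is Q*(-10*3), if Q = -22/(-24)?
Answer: -55/2 ≈ -27.500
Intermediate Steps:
Q = 11/12 (Q = -22*(-1/24) = 11/12 ≈ 0.91667)
Q*(-10*3) = 11*(-10*3)/12 = (11/12)*(-30) = -55/2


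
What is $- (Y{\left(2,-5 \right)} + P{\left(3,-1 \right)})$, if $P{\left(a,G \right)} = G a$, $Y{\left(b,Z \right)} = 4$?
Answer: $-1$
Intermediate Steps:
$- (Y{\left(2,-5 \right)} + P{\left(3,-1 \right)}) = - (4 - 3) = \left(-1\right) 1 = -1$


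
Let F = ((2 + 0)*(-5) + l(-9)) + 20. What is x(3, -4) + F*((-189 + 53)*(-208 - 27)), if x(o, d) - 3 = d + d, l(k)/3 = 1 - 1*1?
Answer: 319595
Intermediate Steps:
l(k) = 0 (l(k) = 3*(1 - 1*1) = 3*(1 - 1) = 3*0 = 0)
x(o, d) = 3 + 2*d (x(o, d) = 3 + (d + d) = 3 + 2*d)
F = 10 (F = ((2 + 0)*(-5) + 0) + 20 = (2*(-5) + 0) + 20 = (-10 + 0) + 20 = -10 + 20 = 10)
x(3, -4) + F*((-189 + 53)*(-208 - 27)) = (3 + 2*(-4)) + 10*((-189 + 53)*(-208 - 27)) = (3 - 8) + 10*(-136*(-235)) = -5 + 10*31960 = -5 + 319600 = 319595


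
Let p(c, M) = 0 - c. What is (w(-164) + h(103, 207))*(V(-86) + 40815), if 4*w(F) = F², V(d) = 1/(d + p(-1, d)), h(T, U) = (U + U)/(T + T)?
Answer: 2403440172446/8755 ≈ 2.7452e+8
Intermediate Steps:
h(T, U) = U/T (h(T, U) = (2*U)/((2*T)) = (2*U)*(1/(2*T)) = U/T)
p(c, M) = -c
V(d) = 1/(1 + d) (V(d) = 1/(d - 1*(-1)) = 1/(d + 1) = 1/(1 + d))
w(F) = F²/4
(w(-164) + h(103, 207))*(V(-86) + 40815) = ((¼)*(-164)² + 207/103)*(1/(1 - 86) + 40815) = ((¼)*26896 + 207*(1/103))*(1/(-85) + 40815) = (6724 + 207/103)*(-1/85 + 40815) = (692779/103)*(3469274/85) = 2403440172446/8755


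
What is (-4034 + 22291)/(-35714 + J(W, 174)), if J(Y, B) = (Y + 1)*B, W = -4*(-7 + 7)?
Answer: -18257/35540 ≈ -0.51370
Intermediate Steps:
W = 0 (W = -4*0 = 0)
J(Y, B) = B*(1 + Y) (J(Y, B) = (1 + Y)*B = B*(1 + Y))
(-4034 + 22291)/(-35714 + J(W, 174)) = (-4034 + 22291)/(-35714 + 174*(1 + 0)) = 18257/(-35714 + 174*1) = 18257/(-35714 + 174) = 18257/(-35540) = 18257*(-1/35540) = -18257/35540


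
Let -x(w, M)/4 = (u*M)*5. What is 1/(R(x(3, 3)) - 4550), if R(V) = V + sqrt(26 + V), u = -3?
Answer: -2185/9548347 - sqrt(206)/19096694 ≈ -0.00022959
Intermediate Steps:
x(w, M) = 60*M (x(w, M) = -4*(-3*M)*5 = -(-60)*M = 60*M)
1/(R(x(3, 3)) - 4550) = 1/((60*3 + sqrt(26 + 60*3)) - 4550) = 1/((180 + sqrt(26 + 180)) - 4550) = 1/((180 + sqrt(206)) - 4550) = 1/(-4370 + sqrt(206))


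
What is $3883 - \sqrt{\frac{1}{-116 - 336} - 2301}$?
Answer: $3883 - \frac{i \sqrt{117525989}}{226} \approx 3883.0 - 47.969 i$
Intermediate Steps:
$3883 - \sqrt{\frac{1}{-116 - 336} - 2301} = 3883 - \sqrt{\frac{1}{-452} - 2301} = 3883 - \sqrt{- \frac{1}{452} - 2301} = 3883 - \sqrt{- \frac{1040053}{452}} = 3883 - \frac{i \sqrt{117525989}}{226}$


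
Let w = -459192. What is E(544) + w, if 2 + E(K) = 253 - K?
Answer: -459485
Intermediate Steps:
E(K) = 251 - K (E(K) = -2 + (253 - K) = 251 - K)
E(544) + w = (251 - 1*544) - 459192 = (251 - 544) - 459192 = -293 - 459192 = -459485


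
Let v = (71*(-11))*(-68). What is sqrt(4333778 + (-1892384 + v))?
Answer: sqrt(2494502) ≈ 1579.4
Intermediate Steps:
v = 53108 (v = -781*(-68) = 53108)
sqrt(4333778 + (-1892384 + v)) = sqrt(4333778 + (-1892384 + 53108)) = sqrt(4333778 - 1839276) = sqrt(2494502)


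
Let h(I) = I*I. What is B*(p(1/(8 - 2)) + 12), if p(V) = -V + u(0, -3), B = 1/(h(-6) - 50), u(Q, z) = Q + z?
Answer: -53/84 ≈ -0.63095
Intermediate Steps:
h(I) = I²
B = -1/14 (B = 1/((-6)² - 50) = 1/(36 - 50) = 1/(-14) = -1/14 ≈ -0.071429)
p(V) = -3 - V (p(V) = -V + (0 - 3) = -V - 3 = -3 - V)
B*(p(1/(8 - 2)) + 12) = -((-3 - 1/(8 - 2)) + 12)/14 = -((-3 - 1/6) + 12)/14 = -((-3 - 1*⅙) + 12)/14 = -((-3 - ⅙) + 12)/14 = -(-19/6 + 12)/14 = -1/14*53/6 = -53/84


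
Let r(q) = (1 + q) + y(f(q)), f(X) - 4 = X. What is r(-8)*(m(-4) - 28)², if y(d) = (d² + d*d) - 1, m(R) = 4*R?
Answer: 46464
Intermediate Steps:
f(X) = 4 + X
y(d) = -1 + 2*d² (y(d) = (d² + d²) - 1 = 2*d² - 1 = -1 + 2*d²)
r(q) = q + 2*(4 + q)² (r(q) = (1 + q) + (-1 + 2*(4 + q)²) = q + 2*(4 + q)²)
r(-8)*(m(-4) - 28)² = (-8 + 2*(4 - 8)²)*(4*(-4) - 28)² = (-8 + 2*(-4)²)*(-16 - 28)² = (-8 + 2*16)*(-44)² = (-8 + 32)*1936 = 24*1936 = 46464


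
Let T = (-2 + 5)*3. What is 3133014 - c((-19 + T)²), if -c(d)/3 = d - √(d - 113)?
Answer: 3133314 - 3*I*√13 ≈ 3.1333e+6 - 10.817*I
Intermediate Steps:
T = 9 (T = 3*3 = 9)
c(d) = -3*d + 3*√(-113 + d) (c(d) = -3*(d - √(d - 113)) = -3*(d - √(-113 + d)) = -3*d + 3*√(-113 + d))
3133014 - c((-19 + T)²) = 3133014 - (-3*(-19 + 9)² + 3*√(-113 + (-19 + 9)²)) = 3133014 - (-3*(-10)² + 3*√(-113 + (-10)²)) = 3133014 - (-3*100 + 3*√(-113 + 100)) = 3133014 - (-300 + 3*√(-13)) = 3133014 - (-300 + 3*(I*√13)) = 3133014 - (-300 + 3*I*√13) = 3133014 + (300 - 3*I*√13) = 3133314 - 3*I*√13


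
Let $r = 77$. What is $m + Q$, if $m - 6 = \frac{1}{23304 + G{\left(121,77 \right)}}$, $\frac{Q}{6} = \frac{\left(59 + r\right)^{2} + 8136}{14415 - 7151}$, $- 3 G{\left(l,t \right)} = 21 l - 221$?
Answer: $\frac{429581637}{15343384} \approx 27.998$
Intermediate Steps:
$G{\left(l,t \right)} = \frac{221}{3} - 7 l$ ($G{\left(l,t \right)} = - \frac{21 l - 221}{3} = - \frac{-221 + 21 l}{3} = \frac{221}{3} - 7 l$)
$Q = \frac{9987}{454}$ ($Q = 6 \frac{\left(59 + 77\right)^{2} + 8136}{14415 - 7151} = 6 \frac{136^{2} + 8136}{7264} = 6 \left(18496 + 8136\right) \frac{1}{7264} = 6 \cdot 26632 \cdot \frac{1}{7264} = 6 \cdot \frac{3329}{908} = \frac{9987}{454} \approx 21.998$)
$m = \frac{405555}{67592}$ ($m = 6 + \frac{1}{23304 + \left(\frac{221}{3} - 847\right)} = 6 + \frac{1}{23304 - \frac{2320}{3}} = 6 + \frac{1}{\frac{67592}{3}} = 6 + \frac{3}{67592} = \frac{405555}{67592} \approx 6.0$)
$m + Q = \frac{405555}{67592} + \frac{9987}{454} = \frac{429581637}{15343384}$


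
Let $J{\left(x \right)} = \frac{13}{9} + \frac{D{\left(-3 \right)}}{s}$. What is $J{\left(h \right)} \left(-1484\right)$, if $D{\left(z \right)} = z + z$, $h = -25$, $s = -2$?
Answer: $- \frac{59360}{9} \approx -6595.6$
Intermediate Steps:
$D{\left(z \right)} = 2 z$
$J{\left(x \right)} = \frac{40}{9}$ ($J{\left(x \right)} = \frac{13}{9} + \frac{2 \left(-3\right)}{-2} = 13 \cdot \frac{1}{9} - -3 = \frac{13}{9} + 3 = \frac{40}{9}$)
$J{\left(h \right)} \left(-1484\right) = \frac{40}{9} \left(-1484\right) = - \frac{59360}{9}$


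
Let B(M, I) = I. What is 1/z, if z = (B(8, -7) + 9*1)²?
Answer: ¼ ≈ 0.25000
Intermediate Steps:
z = 4 (z = (-7 + 9*1)² = (-7 + 9)² = 2² = 4)
1/z = 1/4 = ¼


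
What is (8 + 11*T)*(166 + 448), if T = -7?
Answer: -42366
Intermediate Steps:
(8 + 11*T)*(166 + 448) = (8 + 11*(-7))*(166 + 448) = (8 - 77)*614 = -69*614 = -42366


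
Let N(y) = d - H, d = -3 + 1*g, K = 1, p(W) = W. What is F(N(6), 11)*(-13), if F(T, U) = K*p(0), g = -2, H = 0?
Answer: 0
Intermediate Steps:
d = -5 (d = -3 + 1*(-2) = -3 - 2 = -5)
N(y) = -5 (N(y) = -5 - 1*0 = -5 + 0 = -5)
F(T, U) = 0 (F(T, U) = 1*0 = 0)
F(N(6), 11)*(-13) = 0*(-13) = 0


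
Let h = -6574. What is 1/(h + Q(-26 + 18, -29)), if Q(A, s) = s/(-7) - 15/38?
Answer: -266/1747687 ≈ -0.00015220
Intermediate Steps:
Q(A, s) = -15/38 - s/7 (Q(A, s) = s*(-⅐) - 15*1/38 = -s/7 - 15/38 = -15/38 - s/7)
1/(h + Q(-26 + 18, -29)) = 1/(-6574 + (-15/38 - ⅐*(-29))) = 1/(-6574 + (-15/38 + 29/7)) = 1/(-6574 + 997/266) = 1/(-1747687/266) = -266/1747687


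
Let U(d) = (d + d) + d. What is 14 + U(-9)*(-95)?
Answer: 2579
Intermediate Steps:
U(d) = 3*d (U(d) = 2*d + d = 3*d)
14 + U(-9)*(-95) = 14 + (3*(-9))*(-95) = 14 - 27*(-95) = 14 + 2565 = 2579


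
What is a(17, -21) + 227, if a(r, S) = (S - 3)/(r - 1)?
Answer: 451/2 ≈ 225.50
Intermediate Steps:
a(r, S) = (-3 + S)/(-1 + r)
a(17, -21) + 227 = (-3 - 21)/(-1 + 17) + 227 = -24/16 + 227 = (1/16)*(-24) + 227 = -3/2 + 227 = 451/2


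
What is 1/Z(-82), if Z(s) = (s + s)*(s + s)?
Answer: 1/26896 ≈ 3.7180e-5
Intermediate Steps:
Z(s) = 4*s² (Z(s) = (2*s)*(2*s) = 4*s²)
1/Z(-82) = 1/(4*(-82)²) = 1/(4*6724) = 1/26896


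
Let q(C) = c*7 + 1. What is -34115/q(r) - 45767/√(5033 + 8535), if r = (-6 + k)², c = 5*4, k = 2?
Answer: -34115/141 - 45767*√53/848 ≈ -634.86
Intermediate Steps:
c = 20
r = 16 (r = (-6 + 2)² = (-4)² = 16)
q(C) = 141 (q(C) = 20*7 + 1 = 140 + 1 = 141)
-34115/q(r) - 45767/√(5033 + 8535) = -34115/141 - 45767/√(5033 + 8535) = -34115*1/141 - 45767*√53/848 = -34115/141 - 45767*√53/848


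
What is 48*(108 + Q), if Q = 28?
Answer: 6528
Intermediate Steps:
48*(108 + Q) = 48*(108 + 28) = 48*136 = 6528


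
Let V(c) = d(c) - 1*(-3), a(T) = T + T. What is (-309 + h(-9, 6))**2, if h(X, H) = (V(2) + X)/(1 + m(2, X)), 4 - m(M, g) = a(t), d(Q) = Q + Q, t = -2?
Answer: 7745089/81 ≈ 95618.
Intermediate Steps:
d(Q) = 2*Q
a(T) = 2*T
m(M, g) = 8 (m(M, g) = 4 - 2*(-2) = 4 - 1*(-4) = 4 + 4 = 8)
V(c) = 3 + 2*c (V(c) = 2*c - 1*(-3) = 2*c + 3 = 3 + 2*c)
h(X, H) = 7/9 + X/9 (h(X, H) = ((3 + 2*2) + X)/(1 + 8) = ((3 + 4) + X)/9 = (7 + X)*(1/9) = 7/9 + X/9)
(-309 + h(-9, 6))**2 = (-309 + (7/9 + (1/9)*(-9)))**2 = (-309 + (7/9 - 1))**2 = (-309 - 2/9)**2 = (-2783/9)**2 = 7745089/81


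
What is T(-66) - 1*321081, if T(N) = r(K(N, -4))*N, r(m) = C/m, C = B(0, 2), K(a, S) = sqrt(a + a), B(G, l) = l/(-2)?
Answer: -321081 - I*sqrt(33) ≈ -3.2108e+5 - 5.7446*I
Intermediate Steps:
B(G, l) = -l/2 (B(G, l) = l*(-1/2) = -l/2)
K(a, S) = sqrt(2)*sqrt(a) (K(a, S) = sqrt(2*a) = sqrt(2)*sqrt(a))
C = -1 (C = -1/2*2 = -1)
r(m) = -1/m
T(N) = -sqrt(2)*sqrt(N)/2 (T(N) = (-1/(sqrt(2)*sqrt(N)))*N = (-sqrt(2)/(2*sqrt(N)))*N = -sqrt(2)*sqrt(N)/2)
T(-66) - 1*321081 = -sqrt(2)*sqrt(-66)/2 - 1*321081 = -sqrt(2)*I*sqrt(66)/2 - 321081 = -I*sqrt(33) - 321081 = -321081 - I*sqrt(33)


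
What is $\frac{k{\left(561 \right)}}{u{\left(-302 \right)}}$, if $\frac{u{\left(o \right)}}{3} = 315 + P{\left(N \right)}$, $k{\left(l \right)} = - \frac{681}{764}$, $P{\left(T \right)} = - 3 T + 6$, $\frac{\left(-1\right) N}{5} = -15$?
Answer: $- \frac{227}{73344} \approx -0.003095$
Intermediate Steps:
$N = 75$ ($N = \left(-5\right) \left(-15\right) = 75$)
$P{\left(T \right)} = 6 - 3 T$
$k{\left(l \right)} = - \frac{681}{764}$ ($k{\left(l \right)} = \left(-681\right) \frac{1}{764} = - \frac{681}{764}$)
$u{\left(o \right)} = 288$ ($u{\left(o \right)} = 3 \left(315 + \left(6 - 225\right)\right) = 3 \left(315 - 219\right) = 3 \cdot 96 = 288$)
$\frac{k{\left(561 \right)}}{u{\left(-302 \right)}} = - \frac{681}{764 \cdot 288} = \left(- \frac{681}{764}\right) \frac{1}{288} = - \frac{227}{73344}$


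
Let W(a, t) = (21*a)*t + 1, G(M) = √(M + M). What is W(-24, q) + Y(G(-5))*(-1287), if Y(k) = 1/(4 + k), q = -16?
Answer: 7867 + 99*I*√10/2 ≈ 7867.0 + 156.53*I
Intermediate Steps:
G(M) = √2*√M (G(M) = √(2*M) = √2*√M)
W(a, t) = 1 + 21*a*t (W(a, t) = 21*a*t + 1 = 1 + 21*a*t)
W(-24, q) + Y(G(-5))*(-1287) = (1 + 21*(-24)*(-16)) - 1287/(4 + √2*√(-5)) = (1 + 8064) - 1287/(4 + √2*(I*√5)) = 8065 - 1287/(4 + I*√10)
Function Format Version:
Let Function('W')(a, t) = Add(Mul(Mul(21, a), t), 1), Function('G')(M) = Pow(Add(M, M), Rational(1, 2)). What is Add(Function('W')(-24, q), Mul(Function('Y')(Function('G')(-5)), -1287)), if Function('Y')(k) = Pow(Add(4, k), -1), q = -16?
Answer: Add(7867, Mul(Rational(99, 2), I, Pow(10, Rational(1, 2)))) ≈ Add(7867.0, Mul(156.53, I))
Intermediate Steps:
Function('G')(M) = Mul(Pow(2, Rational(1, 2)), Pow(M, Rational(1, 2))) (Function('G')(M) = Pow(Mul(2, M), Rational(1, 2)) = Mul(Pow(2, Rational(1, 2)), Pow(M, Rational(1, 2))))
Function('W')(a, t) = Add(1, Mul(21, a, t)) (Function('W')(a, t) = Add(Mul(21, a, t), 1) = Add(1, Mul(21, a, t)))
Add(Function('W')(-24, q), Mul(Function('Y')(Function('G')(-5)), -1287)) = Add(Add(1, Mul(21, -24, -16)), Mul(Pow(Add(4, Mul(Pow(2, Rational(1, 2)), Pow(-5, Rational(1, 2)))), -1), -1287)) = Add(Add(1, 8064), Mul(Pow(Add(4, Mul(Pow(2, Rational(1, 2)), Mul(I, Pow(5, Rational(1, 2))))), -1), -1287)) = Add(8065, Mul(Pow(Add(4, Mul(I, Pow(10, Rational(1, 2)))), -1), -1287)) = Add(8065, Mul(-1287, Pow(Add(4, Mul(I, Pow(10, Rational(1, 2)))), -1)))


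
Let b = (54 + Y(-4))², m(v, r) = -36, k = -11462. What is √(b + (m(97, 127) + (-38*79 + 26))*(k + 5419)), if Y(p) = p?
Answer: 4*√1137751 ≈ 4266.6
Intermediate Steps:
b = 2500 (b = (54 - 4)² = 50² = 2500)
√(b + (m(97, 127) + (-38*79 + 26))*(k + 5419)) = √(2500 + (-36 + (-38*79 + 26))*(-11462 + 5419)) = √(2500 + (-36 + (-3002 + 26))*(-6043)) = √(2500 + (-36 - 2976)*(-6043)) = √(2500 - 3012*(-6043)) = √(2500 + 18201516) = √18204016 = 4*√1137751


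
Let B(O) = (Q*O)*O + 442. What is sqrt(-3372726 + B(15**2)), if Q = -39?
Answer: I*sqrt(5346659) ≈ 2312.3*I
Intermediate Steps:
B(O) = 442 - 39*O**2 (B(O) = (-39*O)*O + 442 = -39*O**2 + 442 = 442 - 39*O**2)
sqrt(-3372726 + B(15**2)) = sqrt(-3372726 + (442 - 39*(15**2)**2)) = sqrt(-3372726 + (442 - 39*225**2)) = sqrt(-3372726 + (442 - 39*50625)) = sqrt(-3372726 + (442 - 1974375)) = sqrt(-3372726 - 1973933) = sqrt(-5346659) = I*sqrt(5346659)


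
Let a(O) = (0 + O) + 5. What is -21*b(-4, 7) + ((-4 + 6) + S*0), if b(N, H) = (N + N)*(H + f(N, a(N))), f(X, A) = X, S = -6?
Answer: 506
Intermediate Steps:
a(O) = 5 + O (a(O) = O + 5 = 5 + O)
b(N, H) = 2*N*(H + N) (b(N, H) = (N + N)*(H + N) = (2*N)*(H + N) = 2*N*(H + N))
-21*b(-4, 7) + ((-4 + 6) + S*0) = -42*(-4)*(7 - 4) + ((-4 + 6) - 6*0) = -42*(-4)*3 + (2 + 0) = -21*(-24) + 2 = 504 + 2 = 506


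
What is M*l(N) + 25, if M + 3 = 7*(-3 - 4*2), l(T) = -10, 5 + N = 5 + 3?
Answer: 825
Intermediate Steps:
N = 3 (N = -5 + (5 + 3) = -5 + 8 = 3)
M = -80 (M = -3 + 7*(-3 - 4*2) = -3 + 7*(-3 - 8) = -3 + 7*(-11) = -3 - 77 = -80)
M*l(N) + 25 = -80*(-10) + 25 = 800 + 25 = 825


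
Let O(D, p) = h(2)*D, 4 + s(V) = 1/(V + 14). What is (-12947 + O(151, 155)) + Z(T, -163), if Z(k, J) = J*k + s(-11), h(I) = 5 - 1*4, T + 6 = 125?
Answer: -96590/3 ≈ -32197.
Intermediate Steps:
T = 119 (T = -6 + 125 = 119)
s(V) = -4 + 1/(14 + V) (s(V) = -4 + 1/(V + 14) = -4 + 1/(14 + V))
h(I) = 1 (h(I) = 5 - 4 = 1)
Z(k, J) = -11/3 + J*k (Z(k, J) = J*k + (-55 - 4*(-11))/(14 - 11) = J*k + (-55 + 44)/3 = J*k + (⅓)*(-11) = J*k - 11/3 = -11/3 + J*k)
O(D, p) = D (O(D, p) = 1*D = D)
(-12947 + O(151, 155)) + Z(T, -163) = (-12947 + 151) + (-11/3 - 163*119) = -12796 + (-11/3 - 19397) = -12796 - 58202/3 = -96590/3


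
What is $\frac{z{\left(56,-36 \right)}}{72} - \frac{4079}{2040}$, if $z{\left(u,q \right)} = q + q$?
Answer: $- \frac{6119}{2040} \approx -2.9995$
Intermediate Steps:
$z{\left(u,q \right)} = 2 q$
$\frac{z{\left(56,-36 \right)}}{72} - \frac{4079}{2040} = \frac{2 \left(-36\right)}{72} - \frac{4079}{2040} = \left(-72\right) \frac{1}{72} - \frac{4079}{2040} = -1 - \frac{4079}{2040} = - \frac{6119}{2040}$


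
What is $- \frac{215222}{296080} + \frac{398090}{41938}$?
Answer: $\frac{27210126741}{3104250760} \approx 8.7654$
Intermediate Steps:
$- \frac{215222}{296080} + \frac{398090}{41938} = \left(-215222\right) \frac{1}{296080} + 398090 \cdot \frac{1}{41938} = - \frac{107611}{148040} + \frac{199045}{20969} = \frac{27210126741}{3104250760}$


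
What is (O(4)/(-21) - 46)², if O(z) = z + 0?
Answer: 940900/441 ≈ 2133.6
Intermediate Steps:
O(z) = z
(O(4)/(-21) - 46)² = (4/(-21) - 46)² = (4*(-1/21) - 46)² = (-4/21 - 46)² = (-970/21)² = 940900/441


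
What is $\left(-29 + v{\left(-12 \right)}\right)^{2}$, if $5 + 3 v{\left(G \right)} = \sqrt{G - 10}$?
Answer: $\frac{\left(92 - i \sqrt{22}\right)^{2}}{9} \approx 938.0 - 95.893 i$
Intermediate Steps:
$v{\left(G \right)} = - \frac{5}{3} + \frac{\sqrt{-10 + G}}{3}$ ($v{\left(G \right)} = - \frac{5}{3} + \frac{\sqrt{G - 10}}{3} = - \frac{5}{3} + \frac{\sqrt{-10 + G}}{3}$)
$\left(-29 + v{\left(-12 \right)}\right)^{2} = \left(-29 - \left(\frac{5}{3} - \frac{\sqrt{-10 - 12}}{3}\right)\right)^{2} = \left(-29 - \left(\frac{5}{3} - \frac{\sqrt{-22}}{3}\right)\right)^{2} = \left(-29 - \left(\frac{5}{3} - \frac{i \sqrt{22}}{3}\right)\right)^{2} = \left(- \frac{92}{3} + \frac{i \sqrt{22}}{3}\right)^{2}$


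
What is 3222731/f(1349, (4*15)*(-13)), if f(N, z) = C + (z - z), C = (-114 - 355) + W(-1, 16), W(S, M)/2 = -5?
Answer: -3222731/479 ≈ -6728.0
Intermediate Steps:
W(S, M) = -10 (W(S, M) = 2*(-5) = -10)
C = -479 (C = (-114 - 355) - 10 = -469 - 10 = -479)
f(N, z) = -479 (f(N, z) = -479 + (z - z) = -479 + 0 = -479)
3222731/f(1349, (4*15)*(-13)) = 3222731/(-479) = 3222731*(-1/479) = -3222731/479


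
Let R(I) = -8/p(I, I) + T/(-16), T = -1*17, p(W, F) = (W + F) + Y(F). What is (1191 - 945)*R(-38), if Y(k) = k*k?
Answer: 118531/456 ≈ 259.94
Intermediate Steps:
Y(k) = k²
p(W, F) = F + W + F² (p(W, F) = (W + F) + F² = (F + W) + F² = F + W + F²)
T = -17
R(I) = 17/16 - 8/(I² + 2*I) (R(I) = -8/(I + I + I²) - 17/(-16) = -8/(I² + 2*I) - 17*(-1/16) = -8/(I² + 2*I) + 17/16 = 17/16 - 8/(I² + 2*I))
(1191 - 945)*R(-38) = (1191 - 945)*((1/16)*(-128 + 17*(-38)² + 34*(-38))/(-38*(2 - 38))) = 246*((1/16)*(-1/38)*(-128 + 17*1444 - 1292)/(-36)) = 246*((1/16)*(-1/38)*(-1/36)*(-128 + 24548 - 1292)) = 246*((1/16)*(-1/38)*(-1/36)*23128) = 246*(2891/2736) = 118531/456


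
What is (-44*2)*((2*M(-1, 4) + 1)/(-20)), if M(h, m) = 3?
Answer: 154/5 ≈ 30.800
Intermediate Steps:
(-44*2)*((2*M(-1, 4) + 1)/(-20)) = (-44*2)*((2*3 + 1)/(-20)) = -88*(6 + 1)*(-1)/20 = -616*(-1)/20 = -88*(-7/20) = 154/5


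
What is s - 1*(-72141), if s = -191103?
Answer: -118962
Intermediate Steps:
s - 1*(-72141) = -191103 - 1*(-72141) = -191103 + 72141 = -118962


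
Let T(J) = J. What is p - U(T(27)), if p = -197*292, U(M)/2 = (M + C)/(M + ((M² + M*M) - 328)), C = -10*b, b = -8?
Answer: -66555482/1157 ≈ -57524.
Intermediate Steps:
C = 80 (C = -10*(-8) = 80)
U(M) = 2*(80 + M)/(-328 + M + 2*M²) (U(M) = 2*((M + 80)/(M + ((M² + M*M) - 328))) = 2*((80 + M)/(M + ((M² + M²) - 328))) = 2*((80 + M)/(M + (2*M² - 328))) = 2*((80 + M)/(M + (-328 + 2*M²))) = 2*((80 + M)/(-328 + M + 2*M²)) = 2*(80 + M)/(-328 + M + 2*M²))
p = -57524
p - U(T(27)) = -57524 - 2*(80 + 27)/(-328 + 27 + 2*27²) = -57524 - 2*107/(-328 + 27 + 2*729) = -57524 - 2*107/(-328 + 27 + 1458) = -57524 - 2*107/1157 = -57524 - 1*214/1157 = -57524 - 214/1157 = -66555482/1157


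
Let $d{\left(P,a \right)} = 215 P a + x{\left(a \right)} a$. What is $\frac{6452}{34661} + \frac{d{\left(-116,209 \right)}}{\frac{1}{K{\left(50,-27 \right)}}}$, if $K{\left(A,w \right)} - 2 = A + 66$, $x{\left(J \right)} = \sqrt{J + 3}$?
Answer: $- \frac{21318950968628}{34661} + 49324 \sqrt{53} \approx -6.1471 \cdot 10^{8}$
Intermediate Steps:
$x{\left(J \right)} = \sqrt{3 + J}$
$K{\left(A,w \right)} = 68 + A$ ($K{\left(A,w \right)} = 2 + \left(A + 66\right) = 2 + \left(66 + A\right) = 68 + A$)
$d{\left(P,a \right)} = a \sqrt{3 + a} + 215 P a$ ($d{\left(P,a \right)} = 215 P a + \sqrt{3 + a} a = 215 P a + a \sqrt{3 + a} = a \sqrt{3 + a} + 215 P a$)
$\frac{6452}{34661} + \frac{d{\left(-116,209 \right)}}{\frac{1}{K{\left(50,-27 \right)}}} = \frac{6452}{34661} + \frac{209 \left(\sqrt{3 + 209} + 215 \left(-116\right)\right)}{\frac{1}{68 + 50}} = 6452 \cdot \frac{1}{34661} + \frac{209 \left(\sqrt{212} - 24940\right)}{\frac{1}{118}} = \frac{6452}{34661} + 209 \left(2 \sqrt{53} - 24940\right) \frac{1}{\frac{1}{118}} = \frac{6452}{34661} + 209 \left(-24940 + 2 \sqrt{53}\right) 118 = \frac{6452}{34661} + \left(-5212460 + 418 \sqrt{53}\right) 118 = \frac{6452}{34661} - \left(615070280 - 49324 \sqrt{53}\right) = - \frac{21318950968628}{34661} + 49324 \sqrt{53}$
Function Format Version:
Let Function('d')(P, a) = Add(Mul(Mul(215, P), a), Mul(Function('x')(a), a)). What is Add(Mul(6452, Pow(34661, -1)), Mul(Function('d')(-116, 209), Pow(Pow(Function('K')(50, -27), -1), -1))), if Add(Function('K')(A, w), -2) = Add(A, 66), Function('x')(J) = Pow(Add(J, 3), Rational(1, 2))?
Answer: Add(Rational(-21318950968628, 34661), Mul(49324, Pow(53, Rational(1, 2)))) ≈ -6.1471e+8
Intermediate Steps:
Function('x')(J) = Pow(Add(3, J), Rational(1, 2))
Function('K')(A, w) = Add(68, A) (Function('K')(A, w) = Add(2, Add(A, 66)) = Add(2, Add(66, A)) = Add(68, A))
Function('d')(P, a) = Add(Mul(a, Pow(Add(3, a), Rational(1, 2))), Mul(215, P, a)) (Function('d')(P, a) = Add(Mul(Mul(215, P), a), Mul(Pow(Add(3, a), Rational(1, 2)), a)) = Add(Mul(215, P, a), Mul(a, Pow(Add(3, a), Rational(1, 2)))) = Add(Mul(a, Pow(Add(3, a), Rational(1, 2))), Mul(215, P, a)))
Add(Mul(6452, Pow(34661, -1)), Mul(Function('d')(-116, 209), Pow(Pow(Function('K')(50, -27), -1), -1))) = Add(Mul(6452, Pow(34661, -1)), Mul(Mul(209, Add(Pow(Add(3, 209), Rational(1, 2)), Mul(215, -116))), Pow(Pow(Add(68, 50), -1), -1))) = Add(Mul(6452, Rational(1, 34661)), Mul(Mul(209, Add(Pow(212, Rational(1, 2)), -24940)), Pow(Pow(118, -1), -1))) = Add(Rational(6452, 34661), Mul(Mul(209, Add(Mul(2, Pow(53, Rational(1, 2))), -24940)), Pow(Rational(1, 118), -1))) = Add(Rational(6452, 34661), Mul(Mul(209, Add(-24940, Mul(2, Pow(53, Rational(1, 2))))), 118)) = Add(Rational(6452, 34661), Mul(Add(-5212460, Mul(418, Pow(53, Rational(1, 2)))), 118)) = Add(Rational(6452, 34661), Add(-615070280, Mul(49324, Pow(53, Rational(1, 2))))) = Add(Rational(-21318950968628, 34661), Mul(49324, Pow(53, Rational(1, 2))))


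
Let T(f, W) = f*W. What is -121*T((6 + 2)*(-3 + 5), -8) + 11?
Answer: 15499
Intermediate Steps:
T(f, W) = W*f
-121*T((6 + 2)*(-3 + 5), -8) + 11 = -(-968)*(6 + 2)*(-3 + 5) + 11 = -(-968)*8*2 + 11 = -(-968)*16 + 11 = -121*(-128) + 11 = 15488 + 11 = 15499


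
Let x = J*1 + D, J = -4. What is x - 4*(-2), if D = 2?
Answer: 6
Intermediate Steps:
x = -2 (x = -4*1 + 2 = -4 + 2 = -2)
x - 4*(-2) = -2 - 4*(-2) = -2 + 8 = 6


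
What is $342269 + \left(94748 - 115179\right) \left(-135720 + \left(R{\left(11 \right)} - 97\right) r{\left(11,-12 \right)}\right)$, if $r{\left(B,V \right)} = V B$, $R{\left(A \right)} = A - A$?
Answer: $2511639065$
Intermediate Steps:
$R{\left(A \right)} = 0$
$r{\left(B,V \right)} = B V$
$342269 + \left(94748 - 115179\right) \left(-135720 + \left(R{\left(11 \right)} - 97\right) r{\left(11,-12 \right)}\right) = 342269 + \left(94748 - 115179\right) \left(-135720 + \left(0 - 97\right) 11 \left(-12\right)\right) = 342269 - 20431 \left(-135720 - -12804\right) = 342269 - 20431 \left(-135720 + 12804\right) = 342269 - -2511296796 = 342269 + 2511296796 = 2511639065$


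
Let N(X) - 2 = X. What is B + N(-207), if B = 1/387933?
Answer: -79526264/387933 ≈ -205.00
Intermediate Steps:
N(X) = 2 + X
B = 1/387933 ≈ 2.5778e-6
B + N(-207) = 1/387933 + (2 - 207) = 1/387933 - 205 = -79526264/387933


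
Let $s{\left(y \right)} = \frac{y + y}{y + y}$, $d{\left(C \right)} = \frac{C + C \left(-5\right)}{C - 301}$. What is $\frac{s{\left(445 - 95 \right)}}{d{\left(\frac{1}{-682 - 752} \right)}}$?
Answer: $- \frac{431635}{4} \approx -1.0791 \cdot 10^{5}$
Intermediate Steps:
$d{\left(C \right)} = - \frac{4 C}{-301 + C}$ ($d{\left(C \right)} = \frac{C - 5 C}{-301 + C} = \frac{\left(-4\right) C}{-301 + C} = - \frac{4 C}{-301 + C}$)
$s{\left(y \right)} = 1$ ($s{\left(y \right)} = \frac{2 y}{2 y} = 2 y \frac{1}{2 y} = 1$)
$\frac{s{\left(445 - 95 \right)}}{d{\left(\frac{1}{-682 - 752} \right)}} = 1 \frac{1}{\left(-4\right) \frac{1}{-682 - 752} \frac{1}{-301 + \frac{1}{-682 - 752}}} = 1 \frac{1}{\left(-4\right) \frac{1}{-1434} \frac{1}{-301 + \frac{1}{-1434}}} = 1 \frac{1}{\left(-4\right) \left(- \frac{1}{1434}\right) \frac{1}{-301 - \frac{1}{1434}}} = 1 \frac{1}{\left(-4\right) \left(- \frac{1}{1434}\right) \frac{1}{- \frac{431635}{1434}}} = 1 \frac{1}{\left(-4\right) \left(- \frac{1}{1434}\right) \left(- \frac{1434}{431635}\right)} = 1 \frac{1}{- \frac{4}{431635}} = 1 \left(- \frac{431635}{4}\right) = - \frac{431635}{4}$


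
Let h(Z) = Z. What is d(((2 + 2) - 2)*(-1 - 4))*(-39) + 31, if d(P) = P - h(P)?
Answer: 31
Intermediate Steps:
d(P) = 0 (d(P) = P - P = 0)
d(((2 + 2) - 2)*(-1 - 4))*(-39) + 31 = 0*(-39) + 31 = 0 + 31 = 31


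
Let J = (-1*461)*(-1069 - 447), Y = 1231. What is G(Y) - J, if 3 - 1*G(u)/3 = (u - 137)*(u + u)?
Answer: -8779151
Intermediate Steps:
G(u) = 9 - 6*u*(-137 + u) (G(u) = 9 - 3*(u - 137)*(u + u) = 9 - 3*(-137 + u)*2*u = 9 - 6*u*(-137 + u))
J = 698876 (J = -461*(-1516) = 698876)
G(Y) - J = (9 - 6*1231**2 + 822*1231) - 1*698876 = (9 - 6*1515361 + 1011882) - 698876 = (9 - 9092166 + 1011882) - 698876 = -8080275 - 698876 = -8779151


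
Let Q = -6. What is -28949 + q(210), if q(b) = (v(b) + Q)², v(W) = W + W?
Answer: 142447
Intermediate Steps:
v(W) = 2*W
q(b) = (-6 + 2*b)² (q(b) = (2*b - 6)² = (-6 + 2*b)²)
-28949 + q(210) = -28949 + 4*(-3 + 210)² = -28949 + 4*207² = -28949 + 4*42849 = -28949 + 171396 = 142447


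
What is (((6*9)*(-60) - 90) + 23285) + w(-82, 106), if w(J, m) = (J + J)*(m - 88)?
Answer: 17003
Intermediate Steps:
w(J, m) = 2*J*(-88 + m) (w(J, m) = (2*J)*(-88 + m) = 2*J*(-88 + m))
(((6*9)*(-60) - 90) + 23285) + w(-82, 106) = (((6*9)*(-60) - 90) + 23285) + 2*(-82)*(-88 + 106) = ((54*(-60) - 90) + 23285) + 2*(-82)*18 = ((-3240 - 90) + 23285) - 2952 = (-3330 + 23285) - 2952 = 19955 - 2952 = 17003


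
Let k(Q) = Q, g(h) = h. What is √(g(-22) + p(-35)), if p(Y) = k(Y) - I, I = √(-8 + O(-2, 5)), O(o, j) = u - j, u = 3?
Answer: √(-57 - I*√10) ≈ 0.20935 - 7.5527*I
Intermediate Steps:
O(o, j) = 3 - j
I = I*√10 (I = √(-8 + (3 - 1*5)) = √(-8 + (3 - 5)) = √(-8 - 2) = √(-10) = I*√10 ≈ 3.1623*I)
p(Y) = Y - I*√10
√(g(-22) + p(-35)) = √(-22 + (-35 - I*√10)) = √(-57 - I*√10)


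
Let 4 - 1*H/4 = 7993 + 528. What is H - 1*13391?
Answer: -47459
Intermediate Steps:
H = -34068 (H = 16 - 4*(7993 + 528) = 16 - 4*8521 = 16 - 34084 = -34068)
H - 1*13391 = -34068 - 1*13391 = -34068 - 13391 = -47459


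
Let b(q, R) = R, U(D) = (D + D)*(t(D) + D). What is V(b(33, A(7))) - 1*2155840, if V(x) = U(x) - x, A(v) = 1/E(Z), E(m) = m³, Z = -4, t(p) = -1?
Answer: -4415160223/2048 ≈ -2.1558e+6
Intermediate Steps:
U(D) = 2*D*(-1 + D) (U(D) = (D + D)*(-1 + D) = (2*D)*(-1 + D) = 2*D*(-1 + D))
A(v) = -1/64 (A(v) = 1/((-4)³) = 1/(-64) = -1/64)
V(x) = -x + 2*x*(-1 + x) (V(x) = 2*x*(-1 + x) - x = -x + 2*x*(-1 + x))
V(b(33, A(7))) - 1*2155840 = -(-3 + 2*(-1/64))/64 - 1*2155840 = -(-3 - 1/32)/64 - 2155840 = -1/64*(-97/32) - 2155840 = 97/2048 - 2155840 = -4415160223/2048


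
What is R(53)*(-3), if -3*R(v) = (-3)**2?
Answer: 9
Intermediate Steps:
R(v) = -3 (R(v) = -1/3*(-3)**2 = -1/3*9 = -3)
R(53)*(-3) = -3*(-3) = 9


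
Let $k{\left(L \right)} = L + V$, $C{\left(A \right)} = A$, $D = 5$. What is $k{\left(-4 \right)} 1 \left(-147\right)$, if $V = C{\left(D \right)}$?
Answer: $-147$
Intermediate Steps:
$V = 5$
$k{\left(L \right)} = 5 + L$ ($k{\left(L \right)} = L + 5 = 5 + L$)
$k{\left(-4 \right)} 1 \left(-147\right) = \left(5 - 4\right) 1 \left(-147\right) = 1 \left(-147\right) = -147$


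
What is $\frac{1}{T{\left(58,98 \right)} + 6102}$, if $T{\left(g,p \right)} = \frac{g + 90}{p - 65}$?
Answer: $\frac{33}{201514} \approx 0.00016376$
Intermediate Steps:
$T{\left(g,p \right)} = \frac{90 + g}{-65 + p}$
$\frac{1}{T{\left(58,98 \right)} + 6102} = \frac{1}{\frac{90 + 58}{-65 + 98} + 6102} = \frac{1}{\frac{1}{33} \cdot 148 + 6102} = \frac{1}{\frac{148}{33} + 6102} = \frac{1}{\frac{201514}{33}} = \frac{33}{201514}$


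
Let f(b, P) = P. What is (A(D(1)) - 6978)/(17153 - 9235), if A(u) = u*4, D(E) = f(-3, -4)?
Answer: -3497/3959 ≈ -0.88330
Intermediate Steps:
D(E) = -4
A(u) = 4*u
(A(D(1)) - 6978)/(17153 - 9235) = (4*(-4) - 6978)/(17153 - 9235) = (-16 - 6978)/7918 = -6994*1/7918 = -3497/3959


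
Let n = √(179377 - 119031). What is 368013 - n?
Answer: 368013 - √60346 ≈ 3.6777e+5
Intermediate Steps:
n = √60346 ≈ 245.65
368013 - n = 368013 - √60346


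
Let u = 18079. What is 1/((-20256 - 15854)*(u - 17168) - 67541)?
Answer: -1/32963751 ≈ -3.0336e-8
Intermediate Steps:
1/((-20256 - 15854)*(u - 17168) - 67541) = 1/((-20256 - 15854)*(18079 - 17168) - 67541) = 1/(-36110*911 - 67541) = 1/(-32896210 - 67541) = 1/(-32963751) = -1/32963751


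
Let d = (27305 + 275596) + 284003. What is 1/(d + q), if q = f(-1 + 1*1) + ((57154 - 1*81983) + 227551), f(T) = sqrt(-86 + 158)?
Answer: 394813/311754609902 - 3*sqrt(2)/311754609902 ≈ 1.2664e-6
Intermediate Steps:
f(T) = 6*sqrt(2) (f(T) = sqrt(72) = 6*sqrt(2))
d = 586904 (d = 302901 + 284003 = 586904)
q = 202722 + 6*sqrt(2) (q = 6*sqrt(2) + ((57154 - 1*81983) + 227551) = 6*sqrt(2) + ((57154 - 81983) + 227551) = 6*sqrt(2) + (-24829 + 227551) = 6*sqrt(2) + 202722 = 202722 + 6*sqrt(2) ≈ 2.0273e+5)
1/(d + q) = 1/(586904 + (202722 + 6*sqrt(2))) = 1/(789626 + 6*sqrt(2))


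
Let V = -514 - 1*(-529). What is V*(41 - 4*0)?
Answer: 615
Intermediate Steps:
V = 15 (V = -514 + 529 = 15)
V*(41 - 4*0) = 15*(41 - 4*0) = 15*(41 + 0) = 15*41 = 615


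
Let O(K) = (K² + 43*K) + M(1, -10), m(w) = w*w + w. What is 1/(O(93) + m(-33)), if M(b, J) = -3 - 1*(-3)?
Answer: 1/13704 ≈ 7.2971e-5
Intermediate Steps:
m(w) = w + w² (m(w) = w² + w = w + w²)
M(b, J) = 0 (M(b, J) = -3 + 3 = 0)
O(K) = K² + 43*K (O(K) = (K² + 43*K) + 0 = K² + 43*K)
1/(O(93) + m(-33)) = 1/(93*(43 + 93) - 33*(1 - 33)) = 1/(93*136 - 33*(-32)) = 1/(12648 + 1056) = 1/13704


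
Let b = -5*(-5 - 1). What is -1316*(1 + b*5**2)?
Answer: -988316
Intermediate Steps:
b = 30 (b = -5*(-6) = 30)
-1316*(1 + b*5**2) = -1316*(1 + 30*5**2) = -1316*(1 + 30*25) = -1316*(1 + 750) = -1316*751 = -988316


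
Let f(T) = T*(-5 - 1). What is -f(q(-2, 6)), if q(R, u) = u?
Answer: 36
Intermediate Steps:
f(T) = -6*T (f(T) = T*(-6) = -6*T)
-f(q(-2, 6)) = -(-6)*6 = -1*(-36) = 36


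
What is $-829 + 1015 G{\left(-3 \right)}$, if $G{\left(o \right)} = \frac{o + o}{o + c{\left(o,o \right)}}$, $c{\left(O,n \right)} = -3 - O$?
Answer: $1201$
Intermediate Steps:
$G{\left(o \right)} = - \frac{2 o}{3}$ ($G{\left(o \right)} = \frac{o + o}{o - \left(3 + o\right)} = \frac{2 o}{-3} = 2 o \left(- \frac{1}{3}\right) = - \frac{2 o}{3}$)
$-829 + 1015 G{\left(-3 \right)} = -829 + 1015 \left(\left(- \frac{2}{3}\right) \left(-3\right)\right) = -829 + 1015 \cdot 2 = -829 + 2030 = 1201$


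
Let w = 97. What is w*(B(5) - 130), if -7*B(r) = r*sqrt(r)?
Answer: -12610 - 485*sqrt(5)/7 ≈ -12765.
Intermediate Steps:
B(r) = -r**(3/2)/7 (B(r) = -r*sqrt(r)/7 = -r**(3/2)/7)
w*(B(5) - 130) = 97*(-5*sqrt(5)/7 - 130) = 97*(-130 - 5*sqrt(5)/7) = -12610 - 485*sqrt(5)/7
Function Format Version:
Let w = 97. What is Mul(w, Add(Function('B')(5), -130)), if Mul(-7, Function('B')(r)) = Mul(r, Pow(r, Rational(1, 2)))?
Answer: Add(-12610, Mul(Rational(-485, 7), Pow(5, Rational(1, 2)))) ≈ -12765.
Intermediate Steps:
Function('B')(r) = Mul(Rational(-1, 7), Pow(r, Rational(3, 2))) (Function('B')(r) = Mul(Rational(-1, 7), Mul(r, Pow(r, Rational(1, 2)))) = Mul(Rational(-1, 7), Pow(r, Rational(3, 2))))
Mul(w, Add(Function('B')(5), -130)) = Mul(97, Add(Mul(Rational(-1, 7), Pow(5, Rational(3, 2))), -130)) = Mul(97, Add(Mul(Rational(-1, 7), Mul(5, Pow(5, Rational(1, 2)))), -130)) = Mul(97, Add(Mul(Rational(-5, 7), Pow(5, Rational(1, 2))), -130)) = Mul(97, Add(-130, Mul(Rational(-5, 7), Pow(5, Rational(1, 2))))) = Add(-12610, Mul(Rational(-485, 7), Pow(5, Rational(1, 2))))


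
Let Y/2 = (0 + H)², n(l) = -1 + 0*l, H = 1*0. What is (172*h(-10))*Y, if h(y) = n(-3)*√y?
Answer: 0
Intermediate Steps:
H = 0
n(l) = -1 (n(l) = -1 + 0 = -1)
h(y) = -√y
Y = 0 (Y = 2*(0 + 0)² = 2*0² = 2*0 = 0)
(172*h(-10))*Y = (172*(-√(-10)))*0 = (172*(-I*√10))*0 = -172*I*√10*0 = 0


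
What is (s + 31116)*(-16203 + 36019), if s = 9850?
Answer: 811782256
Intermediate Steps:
(s + 31116)*(-16203 + 36019) = (9850 + 31116)*(-16203 + 36019) = 40966*19816 = 811782256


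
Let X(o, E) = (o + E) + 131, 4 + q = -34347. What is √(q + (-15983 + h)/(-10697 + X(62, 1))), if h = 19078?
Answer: 4*I*√26315240826/3501 ≈ 185.34*I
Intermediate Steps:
q = -34351 (q = -4 - 34347 = -34351)
X(o, E) = 131 + E + o (X(o, E) = (E + o) + 131 = 131 + E + o)
√(q + (-15983 + h)/(-10697 + X(62, 1))) = √(-34351 + (-15983 + 19078)/(-10697 + (131 + 1 + 62))) = √(-34351 + 3095/(-10697 + 194)) = √(-34351 + 3095/(-10503)) = √(-34351 + 3095*(-1/10503)) = √(-34351 - 3095/10503) = √(-360791648/10503) = 4*I*√26315240826/3501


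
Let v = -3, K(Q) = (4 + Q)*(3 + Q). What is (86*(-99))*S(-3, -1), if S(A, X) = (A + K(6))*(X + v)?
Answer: 2962872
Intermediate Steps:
K(Q) = (3 + Q)*(4 + Q)
S(A, X) = (-3 + X)*(90 + A) (S(A, X) = (A + (12 + 6² + 7*6))*(X - 3) = (A + (12 + 36 + 42))*(-3 + X) = (A + 90)*(-3 + X) = (90 + A)*(-3 + X) = (-3 + X)*(90 + A))
(86*(-99))*S(-3, -1) = (86*(-99))*(-270 - 3*(-3) + 90*(-1) - 3*(-1)) = -8514*(-270 + 9 - 90 + 3) = -8514*(-348) = 2962872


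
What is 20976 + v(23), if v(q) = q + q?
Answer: 21022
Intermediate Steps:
v(q) = 2*q
20976 + v(23) = 20976 + 2*23 = 20976 + 46 = 21022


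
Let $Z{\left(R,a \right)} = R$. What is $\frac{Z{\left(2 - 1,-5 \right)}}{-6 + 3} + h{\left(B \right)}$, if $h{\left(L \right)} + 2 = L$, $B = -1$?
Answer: $- \frac{10}{3} \approx -3.3333$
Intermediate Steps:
$h{\left(L \right)} = -2 + L$
$\frac{Z{\left(2 - 1,-5 \right)}}{-6 + 3} + h{\left(B \right)} = \frac{2 - 1}{-6 + 3} - 3 = \frac{2 - 1}{-3} - 3 = 1 \left(- \frac{1}{3}\right) - 3 = - \frac{1}{3} - 3 = - \frac{10}{3}$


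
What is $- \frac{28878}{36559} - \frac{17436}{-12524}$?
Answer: $\frac{68943663}{114466229} \approx 0.60231$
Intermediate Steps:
$- \frac{28878}{36559} - \frac{17436}{-12524} = \left(-28878\right) \frac{1}{36559} - - \frac{4359}{3131} = - \frac{28878}{36559} + \frac{4359}{3131} = \frac{68943663}{114466229}$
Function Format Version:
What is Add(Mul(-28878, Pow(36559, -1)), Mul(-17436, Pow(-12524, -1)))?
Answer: Rational(68943663, 114466229) ≈ 0.60231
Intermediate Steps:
Add(Mul(-28878, Pow(36559, -1)), Mul(-17436, Pow(-12524, -1))) = Add(Mul(-28878, Rational(1, 36559)), Mul(-17436, Rational(-1, 12524))) = Add(Rational(-28878, 36559), Rational(4359, 3131)) = Rational(68943663, 114466229)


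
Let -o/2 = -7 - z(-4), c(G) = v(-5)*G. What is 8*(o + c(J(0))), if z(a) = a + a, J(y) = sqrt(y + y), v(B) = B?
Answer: -16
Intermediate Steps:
J(y) = sqrt(2)*sqrt(y) (J(y) = sqrt(2*y) = sqrt(2)*sqrt(y))
z(a) = 2*a
c(G) = -5*G
o = -2 (o = -2*(-7 - 2*(-4)) = -2*(-7 - 1*(-8)) = -2*(-7 + 8) = -2*1 = -2)
8*(o + c(J(0))) = 8*(-2 - 5*sqrt(2)*sqrt(0)) = 8*(-2 - 5*sqrt(2)*0) = 8*(-2 - 5*0) = 8*(-2 + 0) = 8*(-2) = -16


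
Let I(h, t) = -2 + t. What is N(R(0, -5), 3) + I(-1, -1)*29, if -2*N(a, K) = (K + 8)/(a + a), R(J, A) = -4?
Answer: -1381/16 ≈ -86.313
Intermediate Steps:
N(a, K) = -(8 + K)/(4*a) (N(a, K) = -(K + 8)/(2*(a + a)) = -(8 + K)/(2*(2*a)) = -(8 + K)*1/(2*a)/2 = -(8 + K)/(4*a))
N(R(0, -5), 3) + I(-1, -1)*29 = (1/4)*(-8 - 1*3)/(-4) + (-2 - 1)*29 = (1/4)*(-1/4)*(-8 - 3) - 3*29 = (1/4)*(-1/4)*(-11) - 87 = 11/16 - 87 = -1381/16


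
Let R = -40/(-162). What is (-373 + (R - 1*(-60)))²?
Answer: 641760889/6561 ≈ 97815.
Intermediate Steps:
R = 20/81 (R = -40*(-1/162) = 20/81 ≈ 0.24691)
(-373 + (R - 1*(-60)))² = (-373 + (20/81 - 1*(-60)))² = (-373 + (20/81 + 60))² = (-373 + 4880/81)² = (-25333/81)² = 641760889/6561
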